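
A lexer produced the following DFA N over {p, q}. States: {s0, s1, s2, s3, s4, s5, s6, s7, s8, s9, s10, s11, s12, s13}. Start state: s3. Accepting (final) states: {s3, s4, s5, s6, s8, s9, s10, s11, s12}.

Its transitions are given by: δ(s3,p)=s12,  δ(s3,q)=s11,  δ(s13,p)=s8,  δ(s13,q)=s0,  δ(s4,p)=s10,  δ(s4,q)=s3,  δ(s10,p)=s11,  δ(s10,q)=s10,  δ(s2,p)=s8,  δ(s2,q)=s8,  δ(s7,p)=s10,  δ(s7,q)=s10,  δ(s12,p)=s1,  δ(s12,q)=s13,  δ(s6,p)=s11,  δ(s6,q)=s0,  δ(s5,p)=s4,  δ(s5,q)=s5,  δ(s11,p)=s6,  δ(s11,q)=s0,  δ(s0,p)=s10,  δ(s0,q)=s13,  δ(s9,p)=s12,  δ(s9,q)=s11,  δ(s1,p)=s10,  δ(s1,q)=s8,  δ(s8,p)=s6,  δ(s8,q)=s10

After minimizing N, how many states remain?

First remove the unreachable states {s2,s4,s5,s7,s9}; 9 states remain.
Start with accepting vs non-accepting: {s3,s6,s8,s10,s11,s12} | {s0,s1,s13}.
Refine {s3,s6,s8,s10,s11,s12} on symbol p: members go to different blocks, giving {s3,s6,s8,s10,s11} and {s12}.
On input p, block {s3,s6,s8,s10,s11} splits into {s6,s8,s10,s11} and {s3}.
On input q, block {s6,s8,s10,s11} splits into {s6,s11} and {s8,s10}.
Split {s0,s1,s13} by δ(·,q) → {s0,s13} and {s1}.
No further refinement is possible. Final partition (6 blocks): {s6,s11} | {s0,s13} | {s12} | {s3} | {s8,s10} | {s1}.

6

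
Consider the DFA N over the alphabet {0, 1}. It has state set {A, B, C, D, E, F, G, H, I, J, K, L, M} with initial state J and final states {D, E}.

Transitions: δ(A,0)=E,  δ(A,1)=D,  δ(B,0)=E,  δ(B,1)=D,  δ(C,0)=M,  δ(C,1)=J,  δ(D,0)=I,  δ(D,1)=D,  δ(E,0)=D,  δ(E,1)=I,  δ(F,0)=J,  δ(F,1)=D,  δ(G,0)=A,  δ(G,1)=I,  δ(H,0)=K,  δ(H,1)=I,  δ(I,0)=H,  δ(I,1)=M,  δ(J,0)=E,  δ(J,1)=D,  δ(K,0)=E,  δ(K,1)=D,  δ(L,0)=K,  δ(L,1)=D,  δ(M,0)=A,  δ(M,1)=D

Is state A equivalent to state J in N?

Yes

States {B,C,F,G,L} cannot be reached from the start state, so discard them.
P0 = {D,E} | {A,H,I,J,K,M}.
Refine {D,E} on symbol 0: members go to different blocks, giving {D} and {E}.
Refine {A,H,I,J,K,M} on symbol 0: members go to different blocks, giving {A,J,K} and {H,I,M}.
On input 0, block {H,I,M} splits into {H,M} and {I}.
Split {H,M} by δ(·,1) → {H} and {M}.
The partition is now stable with 6 blocks: {D} | {A,J,K} | {E} | {H} | {I} | {M}.
A and J lie in the same block of the stable partition, so they are equivalent — no string distinguishes them.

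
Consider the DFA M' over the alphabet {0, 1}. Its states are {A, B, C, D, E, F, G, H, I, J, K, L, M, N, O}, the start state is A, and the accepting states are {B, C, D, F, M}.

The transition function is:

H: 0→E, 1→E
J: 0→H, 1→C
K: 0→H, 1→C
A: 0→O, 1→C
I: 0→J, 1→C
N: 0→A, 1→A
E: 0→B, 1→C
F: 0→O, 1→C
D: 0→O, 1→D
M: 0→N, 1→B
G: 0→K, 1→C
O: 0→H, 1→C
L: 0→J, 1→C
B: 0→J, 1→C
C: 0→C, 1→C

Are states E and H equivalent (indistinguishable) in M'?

States {D,F,G,I,K,L,M,N} cannot be reached from the start state, so discard them.
P0 = {B,C} | {A,E,H,J,O}.
Refine {B,C} on symbol 0: members go to different blocks, giving {B} and {C}.
Split {A,E,H,J,O} by δ(·,0) → {A,H,J,O} and {E}.
On input 0, block {A,H,J,O} splits into {A,J,O} and {H}.
Split {A,J,O} by δ(·,0) → {J,O} and {A}.
Stable partition: {B} | {J,O} | {C} | {E} | {H} | {A} — 6 equivalence classes.
E and H end up in different blocks, so they are distinguishable. For instance, the string '0' is accepted from only E.

No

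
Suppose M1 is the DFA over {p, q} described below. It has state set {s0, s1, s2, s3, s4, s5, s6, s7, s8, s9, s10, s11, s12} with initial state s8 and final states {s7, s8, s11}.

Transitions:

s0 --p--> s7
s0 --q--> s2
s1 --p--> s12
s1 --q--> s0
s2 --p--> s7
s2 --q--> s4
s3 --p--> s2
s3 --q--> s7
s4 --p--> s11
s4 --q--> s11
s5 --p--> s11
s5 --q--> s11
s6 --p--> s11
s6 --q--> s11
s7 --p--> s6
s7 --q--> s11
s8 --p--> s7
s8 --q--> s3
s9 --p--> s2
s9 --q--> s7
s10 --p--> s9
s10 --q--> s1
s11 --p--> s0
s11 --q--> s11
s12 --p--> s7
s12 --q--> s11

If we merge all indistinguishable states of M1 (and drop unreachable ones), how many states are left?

7

States {s1,s5,s9,s10,s12} cannot be reached from the start state, so discard them.
Initial partition by acceptance: {s7,s8,s11} | {s0,s2,s3,s4,s6}.
On input p, block {s7,s8,s11} splits into {s7,s11} and {s8}.
Split {s0,s2,s3,s4,s6} by δ(·,p) → {s0,s2,s4,s6} and {s3}.
On input q, block {s0,s2,s4,s6} splits into {s0,s2} and {s4,s6}.
On input p, block {s7,s11} splits into {s7} and {s11}.
Split {s0,s2} by δ(·,q) → {s0} and {s2}.
No further refinement is possible. Final partition (7 blocks): {s7} | {s0} | {s8} | {s3} | {s4,s6} | {s11} | {s2}.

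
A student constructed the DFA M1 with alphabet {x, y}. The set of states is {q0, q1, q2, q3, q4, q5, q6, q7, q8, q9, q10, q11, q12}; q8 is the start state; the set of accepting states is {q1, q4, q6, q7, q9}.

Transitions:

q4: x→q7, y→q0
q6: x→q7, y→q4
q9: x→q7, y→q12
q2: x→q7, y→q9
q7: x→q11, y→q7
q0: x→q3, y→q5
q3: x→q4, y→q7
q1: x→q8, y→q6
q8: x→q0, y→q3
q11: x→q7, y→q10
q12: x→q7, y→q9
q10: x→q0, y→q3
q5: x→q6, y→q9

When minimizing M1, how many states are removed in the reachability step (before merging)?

Starting at q8 and following transitions, the reachable set is {q0, q3, q4, q5, q6, q7, q8, q9, q10, q11, q12}. That leaves q1, q2 unreachable — 2 in total.

2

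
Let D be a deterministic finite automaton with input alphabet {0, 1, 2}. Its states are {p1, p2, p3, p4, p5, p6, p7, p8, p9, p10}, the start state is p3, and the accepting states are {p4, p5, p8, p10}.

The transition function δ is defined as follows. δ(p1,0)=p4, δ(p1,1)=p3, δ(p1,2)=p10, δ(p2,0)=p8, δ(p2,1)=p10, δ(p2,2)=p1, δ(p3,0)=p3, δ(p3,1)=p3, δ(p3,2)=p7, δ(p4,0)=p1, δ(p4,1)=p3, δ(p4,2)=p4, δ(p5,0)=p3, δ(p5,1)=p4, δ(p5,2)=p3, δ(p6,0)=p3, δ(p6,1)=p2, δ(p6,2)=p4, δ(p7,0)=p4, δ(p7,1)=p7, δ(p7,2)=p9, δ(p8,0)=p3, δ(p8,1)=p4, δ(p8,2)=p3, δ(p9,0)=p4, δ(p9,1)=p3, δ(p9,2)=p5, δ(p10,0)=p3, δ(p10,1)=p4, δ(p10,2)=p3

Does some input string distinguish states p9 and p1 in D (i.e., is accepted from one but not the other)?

No

First remove the unreachable states {p2,p6,p8}; 7 states remain.
P0 = {p4,p5,p10} | {p1,p3,p7,p9}.
Refine {p4,p5,p10} on symbol 1: members go to different blocks, giving {p5,p10} and {p4}.
Refine {p1,p3,p7,p9} on symbol 0: members go to different blocks, giving {p1,p7,p9} and {p3}.
Split {p1,p7,p9} by δ(·,1) → {p1,p9} and {p7}.
Stable partition: {p5,p10} | {p1,p9} | {p4} | {p3} | {p7} — 5 equivalence classes.
p9 and p1 lie in the same block of the stable partition, so they are equivalent — no string distinguishes them.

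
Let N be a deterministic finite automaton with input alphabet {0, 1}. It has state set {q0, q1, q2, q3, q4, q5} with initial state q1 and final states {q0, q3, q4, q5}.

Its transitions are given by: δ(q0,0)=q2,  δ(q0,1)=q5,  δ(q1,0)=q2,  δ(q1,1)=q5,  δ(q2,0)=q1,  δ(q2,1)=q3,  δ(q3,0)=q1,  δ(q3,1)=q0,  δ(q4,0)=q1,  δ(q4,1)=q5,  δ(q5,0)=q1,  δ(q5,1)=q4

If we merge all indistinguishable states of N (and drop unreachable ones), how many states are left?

Every state is reachable, so we keep all 6.
P0 = {q0,q3,q4,q5} | {q1,q2}.
No further refinement is possible. Final partition (2 blocks): {q0,q3,q4,q5} | {q1,q2}.

2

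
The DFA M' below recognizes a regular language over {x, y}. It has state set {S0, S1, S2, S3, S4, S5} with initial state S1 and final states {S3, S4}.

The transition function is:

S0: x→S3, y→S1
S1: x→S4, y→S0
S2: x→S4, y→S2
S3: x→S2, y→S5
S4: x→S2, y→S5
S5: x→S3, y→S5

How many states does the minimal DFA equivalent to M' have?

All states are reachable from the start state.
Start with accepting vs non-accepting: {S3,S4} | {S0,S1,S2,S5}.
The partition is now stable with 2 blocks: {S3,S4} | {S0,S1,S2,S5}.

2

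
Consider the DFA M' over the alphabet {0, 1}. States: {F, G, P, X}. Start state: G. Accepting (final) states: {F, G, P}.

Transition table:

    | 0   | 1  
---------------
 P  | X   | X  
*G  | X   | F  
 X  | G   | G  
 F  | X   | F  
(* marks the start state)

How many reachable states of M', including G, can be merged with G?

First remove the unreachable states {P}; 3 states remain.
Start with accepting vs non-accepting: {F,G} | {X}.
The partition is now stable with 2 blocks: {F,G} | {X}.
The equivalence class containing G is {F,G}, of size 2.

2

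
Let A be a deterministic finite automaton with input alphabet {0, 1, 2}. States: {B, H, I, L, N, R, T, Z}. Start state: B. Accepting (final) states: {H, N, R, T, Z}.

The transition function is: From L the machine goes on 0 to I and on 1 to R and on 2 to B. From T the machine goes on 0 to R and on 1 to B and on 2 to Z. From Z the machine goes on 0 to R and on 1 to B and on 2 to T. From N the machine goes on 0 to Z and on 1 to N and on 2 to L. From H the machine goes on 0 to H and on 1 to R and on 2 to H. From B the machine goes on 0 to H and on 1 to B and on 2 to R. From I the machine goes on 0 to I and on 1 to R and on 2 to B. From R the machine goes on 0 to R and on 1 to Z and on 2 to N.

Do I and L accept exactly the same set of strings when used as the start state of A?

Yes

Start with accepting vs non-accepting: {H,N,R,T,Z} | {B,I,L}.
Refine {H,N,R,T,Z} on symbol 1: members go to different blocks, giving {H,N,R} and {T,Z}.
On input 0, block {H,N,R} splits into {H,R} and {N}.
Refine {H,R} on symbol 1: members go to different blocks, giving {H} and {R}.
Split {B,I,L} by δ(·,0) → {I,L} and {B}.
No further refinement is possible. Final partition (6 blocks): {H} | {I,L} | {T,Z} | {N} | {R} | {B}.
I and L lie in the same block of the stable partition, so they are equivalent — no string distinguishes them.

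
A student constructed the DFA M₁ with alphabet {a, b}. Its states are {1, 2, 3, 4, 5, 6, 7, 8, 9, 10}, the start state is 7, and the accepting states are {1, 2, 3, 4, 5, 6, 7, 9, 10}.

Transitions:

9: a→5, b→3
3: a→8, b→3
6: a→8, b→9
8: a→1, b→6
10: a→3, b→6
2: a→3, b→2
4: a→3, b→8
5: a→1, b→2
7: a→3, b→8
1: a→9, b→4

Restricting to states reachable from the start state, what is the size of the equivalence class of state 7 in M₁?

First remove the unreachable states {10}; 9 states remain.
Start with accepting vs non-accepting: {1,2,3,4,5,6,7,9} | {8}.
Refine {1,2,3,4,5,6,7,9} on symbol a: members go to different blocks, giving {1,2,4,5,7,9} and {3,6}.
On input a, block {1,2,4,5,7,9} splits into {1,5,9} and {2,4,7}.
Refine {1,5,9} on symbol b: members go to different blocks, giving {1,5} and {9}.
Refine {1,5} on symbol a: members go to different blocks, giving {1} and {5}.
Split {3,6} by δ(·,b) → {3} and {6}.
Refine {2,4,7} on symbol b: members go to different blocks, giving {4,7} and {2}.
The partition is now stable with 8 blocks: {1} | {8} | {3} | {4,7} | {9} | {5} | {6} | {2}.
State 7 belongs to the block {4,7}, which has 2 states.

2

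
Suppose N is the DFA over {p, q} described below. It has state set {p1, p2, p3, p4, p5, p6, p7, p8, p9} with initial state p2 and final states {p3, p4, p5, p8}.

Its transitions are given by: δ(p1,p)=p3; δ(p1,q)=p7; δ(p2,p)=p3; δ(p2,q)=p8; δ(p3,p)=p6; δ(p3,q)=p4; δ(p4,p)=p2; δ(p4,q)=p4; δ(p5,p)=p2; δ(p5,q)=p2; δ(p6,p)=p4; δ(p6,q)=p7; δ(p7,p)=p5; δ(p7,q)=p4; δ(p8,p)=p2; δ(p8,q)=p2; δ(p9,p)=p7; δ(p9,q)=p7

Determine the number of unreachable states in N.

BFS from p2 reaches {p2, p3, p4, p5, p6, p7, p8}; the 2 state(s) p1, p9 are never visited.

2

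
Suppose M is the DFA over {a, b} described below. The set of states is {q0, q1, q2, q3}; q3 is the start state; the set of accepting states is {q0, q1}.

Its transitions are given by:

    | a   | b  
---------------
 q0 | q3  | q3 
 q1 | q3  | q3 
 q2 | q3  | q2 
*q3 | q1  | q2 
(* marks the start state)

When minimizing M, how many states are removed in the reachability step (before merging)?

1

BFS from q3 reaches {q1, q2, q3}; the 1 state(s) q0 are never visited.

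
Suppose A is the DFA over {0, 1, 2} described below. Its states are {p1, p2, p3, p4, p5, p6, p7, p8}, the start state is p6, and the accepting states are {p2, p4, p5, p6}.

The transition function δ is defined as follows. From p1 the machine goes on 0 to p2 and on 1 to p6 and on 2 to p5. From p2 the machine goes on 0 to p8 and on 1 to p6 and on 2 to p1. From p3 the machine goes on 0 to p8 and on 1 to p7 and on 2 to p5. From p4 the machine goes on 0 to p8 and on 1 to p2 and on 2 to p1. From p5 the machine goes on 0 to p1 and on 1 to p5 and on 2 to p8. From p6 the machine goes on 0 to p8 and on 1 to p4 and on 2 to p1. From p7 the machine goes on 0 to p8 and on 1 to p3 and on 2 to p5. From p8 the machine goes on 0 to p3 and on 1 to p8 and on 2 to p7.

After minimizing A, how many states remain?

P0 = {p2,p4,p5,p6} | {p1,p3,p7,p8}.
Refine {p1,p3,p7,p8} on symbol 0: members go to different blocks, giving {p3,p7,p8} and {p1}.
Refine {p2,p4,p5,p6} on symbol 0: members go to different blocks, giving {p2,p4,p6} and {p5}.
On input 2, block {p3,p7,p8} splits into {p3,p7} and {p8}.
No further refinement is possible. Final partition (5 blocks): {p2,p4,p6} | {p3,p7} | {p1} | {p5} | {p8}.

5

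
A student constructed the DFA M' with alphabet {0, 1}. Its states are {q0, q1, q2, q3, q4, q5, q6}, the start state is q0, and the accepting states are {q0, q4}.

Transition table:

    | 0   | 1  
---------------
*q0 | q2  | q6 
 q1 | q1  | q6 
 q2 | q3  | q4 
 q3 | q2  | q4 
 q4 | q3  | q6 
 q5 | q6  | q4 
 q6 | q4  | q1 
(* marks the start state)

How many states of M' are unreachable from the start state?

No path from q0 leads to q5; the other 6 states are all reachable.

1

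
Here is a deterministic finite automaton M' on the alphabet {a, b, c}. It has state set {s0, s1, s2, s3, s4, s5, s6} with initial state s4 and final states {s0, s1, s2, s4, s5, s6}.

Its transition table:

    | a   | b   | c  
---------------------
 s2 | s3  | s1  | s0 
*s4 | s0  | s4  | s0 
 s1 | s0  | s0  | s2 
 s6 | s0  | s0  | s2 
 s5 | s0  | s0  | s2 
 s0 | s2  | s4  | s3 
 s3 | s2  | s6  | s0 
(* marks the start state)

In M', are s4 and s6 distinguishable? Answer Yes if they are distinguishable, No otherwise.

States {s5} cannot be reached from the start state, so discard them.
P0 = {s0,s1,s2,s4,s6} | {s3}.
Split {s0,s1,s2,s4,s6} by δ(·,a) → {s0,s1,s4,s6} and {s2}.
Refine {s0,s1,s4,s6} on symbol a: members go to different blocks, giving {s1,s4,s6} and {s0}.
Refine {s1,s4,s6} on symbol b: members go to different blocks, giving {s1,s6} and {s4}.
No further refinement is possible. Final partition (5 blocks): {s1,s6} | {s3} | {s2} | {s0} | {s4}.
s4 and s6 end up in different blocks, so they are distinguishable. For instance, the string 'bc' is accepted from only s4.

Yes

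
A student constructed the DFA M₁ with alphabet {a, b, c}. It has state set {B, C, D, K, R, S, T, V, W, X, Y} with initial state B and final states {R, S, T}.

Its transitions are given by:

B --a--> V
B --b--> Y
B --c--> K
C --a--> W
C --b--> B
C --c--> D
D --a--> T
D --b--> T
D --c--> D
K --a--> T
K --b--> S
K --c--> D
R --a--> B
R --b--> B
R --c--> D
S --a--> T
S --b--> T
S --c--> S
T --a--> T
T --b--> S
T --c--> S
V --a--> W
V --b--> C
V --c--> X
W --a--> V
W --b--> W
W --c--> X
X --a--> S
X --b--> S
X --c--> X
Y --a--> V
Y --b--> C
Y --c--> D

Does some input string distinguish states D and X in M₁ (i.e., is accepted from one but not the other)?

First remove the unreachable states {R}; 10 states remain.
P0 = {S,T} | {B,C,D,K,V,W,X,Y}.
On input a, block {B,C,D,K,V,W,X,Y} splits into {B,C,V,W,Y} and {D,K,X}.
Stable partition: {S,T} | {B,C,V,W,Y} | {D,K,X} — 3 equivalence classes.
D and X lie in the same block of the stable partition, so they are equivalent — no string distinguishes them.

No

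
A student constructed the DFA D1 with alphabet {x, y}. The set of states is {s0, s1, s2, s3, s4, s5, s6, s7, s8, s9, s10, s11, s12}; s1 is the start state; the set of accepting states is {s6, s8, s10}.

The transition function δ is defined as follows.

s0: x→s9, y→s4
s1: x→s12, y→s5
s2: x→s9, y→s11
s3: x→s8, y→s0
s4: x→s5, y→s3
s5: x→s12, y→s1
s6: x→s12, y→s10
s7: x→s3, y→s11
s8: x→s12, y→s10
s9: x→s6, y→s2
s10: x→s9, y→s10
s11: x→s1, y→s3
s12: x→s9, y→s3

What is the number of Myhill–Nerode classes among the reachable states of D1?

7

First remove the unreachable states {s7}; 12 states remain.
Initial partition by acceptance: {s6,s8,s10} | {s0,s1,s2,s3,s4,s5,s9,s11,s12}.
On input x, block {s0,s1,s2,s3,s4,s5,s9,s11,s12} splits into {s0,s1,s2,s4,s5,s11,s12} and {s3,s9}.
On input x, block {s6,s8,s10} splits into {s6,s8} and {s10}.
Refine {s0,s1,s2,s4,s5,s11,s12} on symbol x: members go to different blocks, giving {s1,s4,s5,s11} and {s0,s2,s12}.
Refine {s1,s4,s5,s11} on symbol x: members go to different blocks, giving {s1,s5} and {s4,s11}.
Split {s0,s2,s12} by δ(·,y) → {s0,s2} and {s12}.
The partition is now stable with 7 blocks: {s6,s8} | {s1,s5} | {s3,s9} | {s10} | {s0,s2} | {s4,s11} | {s12}.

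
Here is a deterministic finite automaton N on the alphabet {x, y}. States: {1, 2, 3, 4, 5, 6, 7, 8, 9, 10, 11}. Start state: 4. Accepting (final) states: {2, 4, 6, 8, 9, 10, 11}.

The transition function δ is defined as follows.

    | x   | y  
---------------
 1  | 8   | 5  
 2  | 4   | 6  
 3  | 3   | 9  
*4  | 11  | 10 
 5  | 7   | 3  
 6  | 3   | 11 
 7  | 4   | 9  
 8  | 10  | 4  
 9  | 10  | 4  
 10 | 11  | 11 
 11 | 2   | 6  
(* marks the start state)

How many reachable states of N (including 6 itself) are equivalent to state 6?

Reachable states from the start: {2,3,4,6,9,10,11}. Unreachable: {1,5,7,8} — drop them.
Initial partition by acceptance: {2,4,6,9,10,11} | {3}.
On input x, block {2,4,6,9,10,11} splits into {2,4,9,10,11} and {6}.
Refine {2,4,9,10,11} on symbol y: members go to different blocks, giving {4,9,10} and {2,11}.
Refine {4,9,10} on symbol x: members go to different blocks, giving {4,10} and {9}.
Refine {4,10} on symbol y: members go to different blocks, giving {4} and {10}.
On input x, block {2,11} splits into {2} and {11}.
The partition is now stable with 7 blocks: {4} | {3} | {6} | {2} | {9} | {10} | {11}.
The equivalence class containing 6 is {6}, of size 1.

1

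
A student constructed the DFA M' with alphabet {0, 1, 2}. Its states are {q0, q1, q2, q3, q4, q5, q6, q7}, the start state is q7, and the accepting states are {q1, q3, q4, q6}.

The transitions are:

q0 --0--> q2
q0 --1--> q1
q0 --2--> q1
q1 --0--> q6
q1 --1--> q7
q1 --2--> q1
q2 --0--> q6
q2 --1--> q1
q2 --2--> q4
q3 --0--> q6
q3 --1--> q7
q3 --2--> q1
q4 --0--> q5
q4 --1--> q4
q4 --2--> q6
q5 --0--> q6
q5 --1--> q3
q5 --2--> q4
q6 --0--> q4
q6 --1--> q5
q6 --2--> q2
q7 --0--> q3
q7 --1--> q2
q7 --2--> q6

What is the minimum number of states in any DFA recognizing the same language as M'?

States {q0} cannot be reached from the start state, so discard them.
Start with accepting vs non-accepting: {q1,q3,q4,q6} | {q2,q5,q7}.
On input 0, block {q1,q3,q4,q6} splits into {q1,q3,q6} and {q4}.
Refine {q1,q3,q6} on symbol 0: members go to different blocks, giving {q1,q3} and {q6}.
Refine {q2,q5,q7} on symbol 0: members go to different blocks, giving {q2,q5} and {q7}.
No further refinement is possible. Final partition (5 blocks): {q1,q3} | {q2,q5} | {q4} | {q6} | {q7}.

5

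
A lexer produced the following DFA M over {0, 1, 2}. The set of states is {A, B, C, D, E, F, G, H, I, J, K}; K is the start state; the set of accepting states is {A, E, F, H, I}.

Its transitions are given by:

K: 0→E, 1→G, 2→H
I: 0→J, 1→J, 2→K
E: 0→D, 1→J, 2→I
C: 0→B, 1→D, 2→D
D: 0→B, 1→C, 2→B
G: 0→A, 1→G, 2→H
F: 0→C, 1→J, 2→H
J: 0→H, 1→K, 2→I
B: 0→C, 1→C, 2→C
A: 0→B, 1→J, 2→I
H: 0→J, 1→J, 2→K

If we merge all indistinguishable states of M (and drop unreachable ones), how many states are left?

5

Reachable states from the start: {A,B,C,D,E,G,H,I,J,K}. Unreachable: {F} — drop them.
Start with accepting vs non-accepting: {A,E,H,I} | {B,C,D,G,J,K}.
Split {A,E,H,I} by δ(·,2) → {A,E} and {H,I}.
On input 0, block {B,C,D,G,J,K} splits into {B,C,D} and {G,K} and {J}.
No further refinement is possible. Final partition (5 blocks): {A,E} | {B,C,D} | {H,I} | {G,K} | {J}.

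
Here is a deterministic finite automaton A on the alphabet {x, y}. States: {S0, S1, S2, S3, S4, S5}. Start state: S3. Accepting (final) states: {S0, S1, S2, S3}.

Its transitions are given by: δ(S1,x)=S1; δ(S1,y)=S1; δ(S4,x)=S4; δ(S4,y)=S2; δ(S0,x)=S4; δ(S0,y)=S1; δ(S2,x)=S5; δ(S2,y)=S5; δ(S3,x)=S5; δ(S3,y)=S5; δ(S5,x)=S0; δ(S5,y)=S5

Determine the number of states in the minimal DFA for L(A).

All states are reachable from the start state.
Initial partition by acceptance: {S0,S1,S2,S3} | {S4,S5}.
Split {S0,S1,S2,S3} by δ(·,x) → {S0,S2,S3} and {S1}.
Split {S0,S2,S3} by δ(·,y) → {S2,S3} and {S0}.
Split {S4,S5} by δ(·,x) → {S4} and {S5}.
The partition is now stable with 5 blocks: {S2,S3} | {S4} | {S1} | {S0} | {S5}.

5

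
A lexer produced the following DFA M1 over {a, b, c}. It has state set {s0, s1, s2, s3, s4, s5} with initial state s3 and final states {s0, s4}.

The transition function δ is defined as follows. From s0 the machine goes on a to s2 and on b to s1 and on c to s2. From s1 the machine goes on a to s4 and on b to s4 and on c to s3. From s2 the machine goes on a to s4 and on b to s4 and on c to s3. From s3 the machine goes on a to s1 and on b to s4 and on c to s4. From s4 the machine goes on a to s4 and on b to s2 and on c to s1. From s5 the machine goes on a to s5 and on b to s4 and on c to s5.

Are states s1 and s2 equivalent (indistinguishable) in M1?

Reachable states from the start: {s1,s2,s3,s4}. Unreachable: {s0,s5} — drop them.
P0 = {s4} | {s1,s2,s3}.
Split {s1,s2,s3} by δ(·,a) → {s1,s2} and {s3}.
Stable partition: {s4} | {s1,s2} | {s3} — 3 equivalence classes.
s1 and s2 lie in the same block of the stable partition, so they are equivalent — no string distinguishes them.

Yes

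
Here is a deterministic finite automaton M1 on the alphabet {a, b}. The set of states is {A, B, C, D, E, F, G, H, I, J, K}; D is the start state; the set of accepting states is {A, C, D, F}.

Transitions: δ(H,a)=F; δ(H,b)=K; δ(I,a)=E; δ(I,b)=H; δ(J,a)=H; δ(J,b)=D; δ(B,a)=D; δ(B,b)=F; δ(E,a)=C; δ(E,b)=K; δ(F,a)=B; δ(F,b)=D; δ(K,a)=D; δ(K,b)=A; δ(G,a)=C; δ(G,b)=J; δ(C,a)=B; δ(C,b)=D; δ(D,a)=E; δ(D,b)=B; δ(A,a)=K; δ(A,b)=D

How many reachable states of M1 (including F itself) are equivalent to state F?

States {G,H,I,J} cannot be reached from the start state, so discard them.
Initial partition by acceptance: {A,C,D,F} | {B,E,K}.
Split {A,C,D,F} by δ(·,b) → {A,C,F} and {D}.
Refine {B,E,K} on symbol a: members go to different blocks, giving {B,K} and {E}.
Stable partition: {A,C,F} | {B,K} | {D} | {E} — 4 equivalence classes.
State F belongs to the block {A,C,F}, which has 3 states.

3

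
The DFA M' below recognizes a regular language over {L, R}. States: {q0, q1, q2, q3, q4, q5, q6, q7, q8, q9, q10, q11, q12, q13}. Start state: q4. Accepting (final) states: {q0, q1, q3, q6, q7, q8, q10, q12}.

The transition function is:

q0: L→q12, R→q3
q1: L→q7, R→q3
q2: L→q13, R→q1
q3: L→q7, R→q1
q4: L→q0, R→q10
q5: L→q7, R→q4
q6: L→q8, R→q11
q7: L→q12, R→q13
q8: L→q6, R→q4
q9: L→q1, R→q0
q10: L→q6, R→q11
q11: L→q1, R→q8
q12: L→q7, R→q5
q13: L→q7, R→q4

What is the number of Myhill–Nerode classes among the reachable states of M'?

5

First remove the unreachable states {q2,q9}; 12 states remain.
Initial partition by acceptance: {q0,q1,q3,q6,q7,q8,q10,q12} | {q4,q5,q11,q13}.
Refine {q0,q1,q3,q6,q7,q8,q10,q12} on symbol R: members go to different blocks, giving {q6,q7,q8,q10,q12} and {q0,q1,q3}.
Refine {q4,q5,q11,q13} on symbol L: members go to different blocks, giving {q4,q11} and {q5,q13}.
On input R, block {q6,q7,q8,q10,q12} splits into {q6,q8,q10} and {q7,q12}.
No further refinement is possible. Final partition (5 blocks): {q6,q8,q10} | {q4,q11} | {q0,q1,q3} | {q5,q13} | {q7,q12}.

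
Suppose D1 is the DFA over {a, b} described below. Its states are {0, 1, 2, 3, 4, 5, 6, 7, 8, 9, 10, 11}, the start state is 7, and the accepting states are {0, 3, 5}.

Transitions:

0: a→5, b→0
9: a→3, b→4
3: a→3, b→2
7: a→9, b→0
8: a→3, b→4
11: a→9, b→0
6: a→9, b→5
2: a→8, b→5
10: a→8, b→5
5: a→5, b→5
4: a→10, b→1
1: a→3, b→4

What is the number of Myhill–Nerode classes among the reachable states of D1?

5

States {6,11} cannot be reached from the start state, so discard them.
Initial partition by acceptance: {0,3,5} | {1,2,4,7,8,9,10}.
Refine {0,3,5} on symbol b: members go to different blocks, giving {0,5} and {3}.
Split {1,2,4,7,8,9,10} by δ(·,a) → {2,4,7,10} and {1,8,9}.
Refine {2,4,7,10} on symbol a: members go to different blocks, giving {2,7,10} and {4}.
Stable partition: {0,5} | {2,7,10} | {3} | {1,8,9} | {4} — 5 equivalence classes.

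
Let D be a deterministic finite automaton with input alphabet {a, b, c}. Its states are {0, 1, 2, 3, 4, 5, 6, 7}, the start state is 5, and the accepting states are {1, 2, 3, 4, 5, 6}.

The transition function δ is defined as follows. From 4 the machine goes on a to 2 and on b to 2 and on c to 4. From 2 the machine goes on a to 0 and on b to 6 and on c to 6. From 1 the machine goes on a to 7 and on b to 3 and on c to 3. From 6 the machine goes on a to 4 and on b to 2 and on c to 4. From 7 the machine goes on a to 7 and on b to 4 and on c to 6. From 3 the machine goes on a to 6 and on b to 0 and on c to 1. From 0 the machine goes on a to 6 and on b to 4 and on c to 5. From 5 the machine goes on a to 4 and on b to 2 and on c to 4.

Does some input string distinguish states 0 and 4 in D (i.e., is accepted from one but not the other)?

Yes

States {1,3,7} cannot be reached from the start state, so discard them.
Initial partition by acceptance: {2,4,5,6} | {0}.
Refine {2,4,5,6} on symbol a: members go to different blocks, giving {4,5,6} and {2}.
On input a, block {4,5,6} splits into {5,6} and {4}.
No further refinement is possible. Final partition (4 blocks): {5,6} | {0} | {2} | {4}.
0 and 4 end up in different blocks, so they are distinguishable. For instance, the string 'ε' is accepted from only 4.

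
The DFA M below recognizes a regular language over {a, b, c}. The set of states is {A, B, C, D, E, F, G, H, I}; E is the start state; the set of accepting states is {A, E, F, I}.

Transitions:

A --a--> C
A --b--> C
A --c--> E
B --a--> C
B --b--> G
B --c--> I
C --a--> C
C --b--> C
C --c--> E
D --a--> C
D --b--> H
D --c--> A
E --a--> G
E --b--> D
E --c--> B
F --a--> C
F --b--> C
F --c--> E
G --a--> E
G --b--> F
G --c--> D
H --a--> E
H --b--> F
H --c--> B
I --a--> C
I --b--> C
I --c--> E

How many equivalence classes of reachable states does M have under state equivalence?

Every state is reachable, so we keep all 9.
P0 = {A,E,F,I} | {B,C,D,G,H}.
On input c, block {A,E,F,I} splits into {A,F,I} and {E}.
On input a, block {B,C,D,G,H} splits into {B,C,D} and {G,H}.
Split {B,C,D} by δ(·,b) → {B,D} and {C}.
Stable partition: {A,F,I} | {B,D} | {E} | {G,H} | {C} — 5 equivalence classes.

5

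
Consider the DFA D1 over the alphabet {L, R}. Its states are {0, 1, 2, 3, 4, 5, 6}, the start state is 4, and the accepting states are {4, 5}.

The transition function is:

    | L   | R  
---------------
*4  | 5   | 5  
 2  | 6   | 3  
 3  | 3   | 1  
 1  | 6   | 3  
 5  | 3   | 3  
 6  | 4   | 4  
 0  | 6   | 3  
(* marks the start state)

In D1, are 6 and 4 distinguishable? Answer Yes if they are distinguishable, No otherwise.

Yes

Reachable states from the start: {1,3,4,5,6}. Unreachable: {0,2} — drop them.
Initial partition by acceptance: {4,5} | {1,3,6}.
Refine {4,5} on symbol L: members go to different blocks, giving {4} and {5}.
Refine {1,3,6} on symbol L: members go to different blocks, giving {1,3} and {6}.
Split {1,3} by δ(·,L) → {1} and {3}.
Stable partition: {4} | {1} | {5} | {6} | {3} — 5 equivalence classes.
6 and 4 end up in different blocks, so they are distinguishable. For instance, the string 'ε' is accepted from only 4.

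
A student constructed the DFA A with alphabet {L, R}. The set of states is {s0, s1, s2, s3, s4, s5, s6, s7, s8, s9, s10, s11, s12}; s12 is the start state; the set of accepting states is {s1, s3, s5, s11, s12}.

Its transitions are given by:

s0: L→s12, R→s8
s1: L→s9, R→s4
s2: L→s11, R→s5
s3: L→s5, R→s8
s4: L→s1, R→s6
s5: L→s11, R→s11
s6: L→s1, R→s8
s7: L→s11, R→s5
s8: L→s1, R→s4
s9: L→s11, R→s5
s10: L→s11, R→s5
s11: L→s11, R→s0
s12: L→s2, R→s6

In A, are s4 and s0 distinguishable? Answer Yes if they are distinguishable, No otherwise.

States {s3,s7,s10} cannot be reached from the start state, so discard them.
Start with accepting vs non-accepting: {s1,s5,s11,s12} | {s0,s2,s4,s6,s8,s9}.
Split {s1,s5,s11,s12} by δ(·,L) → {s1,s12} and {s5,s11}.
Split {s0,s2,s4,s6,s8,s9} by δ(·,L) → {s0,s4,s6,s8} and {s2,s9}.
Refine {s5,s11} on symbol R: members go to different blocks, giving {s5} and {s11}.
No further refinement is possible. Final partition (5 blocks): {s1,s12} | {s0,s4,s6,s8} | {s5} | {s2,s9} | {s11}.
s4 and s0 lie in the same block of the stable partition, so they are equivalent — no string distinguishes them.

No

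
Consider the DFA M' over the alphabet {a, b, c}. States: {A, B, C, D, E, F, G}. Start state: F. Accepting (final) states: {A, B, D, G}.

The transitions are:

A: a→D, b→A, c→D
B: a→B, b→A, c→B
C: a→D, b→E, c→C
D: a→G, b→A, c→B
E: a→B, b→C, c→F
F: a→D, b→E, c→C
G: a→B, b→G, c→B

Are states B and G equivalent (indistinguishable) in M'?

Yes

Initial partition by acceptance: {A,B,D,G} | {C,E,F}.
The partition is now stable with 2 blocks: {A,B,D,G} | {C,E,F}.
B and G lie in the same block of the stable partition, so they are equivalent — no string distinguishes them.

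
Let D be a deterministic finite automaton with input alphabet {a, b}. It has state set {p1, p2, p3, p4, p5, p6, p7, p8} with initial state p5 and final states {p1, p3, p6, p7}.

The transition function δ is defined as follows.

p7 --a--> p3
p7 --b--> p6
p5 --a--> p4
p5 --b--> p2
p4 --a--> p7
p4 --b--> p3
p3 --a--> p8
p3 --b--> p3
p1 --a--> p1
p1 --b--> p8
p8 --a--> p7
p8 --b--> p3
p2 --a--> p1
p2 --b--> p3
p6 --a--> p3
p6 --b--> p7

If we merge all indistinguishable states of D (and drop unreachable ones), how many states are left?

Start with accepting vs non-accepting: {p1,p3,p6,p7} | {p2,p4,p5,p8}.
Split {p1,p3,p6,p7} by δ(·,a) → {p1,p6,p7} and {p3}.
Split {p1,p6,p7} by δ(·,a) → {p6,p7} and {p1}.
Split {p2,p4,p5,p8} by δ(·,a) → {p4,p8} and {p2} and {p5}.
The partition is now stable with 6 blocks: {p6,p7} | {p4,p8} | {p3} | {p1} | {p2} | {p5}.

6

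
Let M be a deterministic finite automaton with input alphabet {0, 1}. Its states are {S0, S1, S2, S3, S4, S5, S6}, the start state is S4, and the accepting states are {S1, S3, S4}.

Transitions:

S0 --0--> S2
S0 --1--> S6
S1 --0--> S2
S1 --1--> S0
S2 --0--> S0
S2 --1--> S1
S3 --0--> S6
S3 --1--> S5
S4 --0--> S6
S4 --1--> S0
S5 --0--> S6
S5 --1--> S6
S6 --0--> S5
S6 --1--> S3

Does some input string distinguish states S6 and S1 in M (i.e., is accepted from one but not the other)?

Initial partition by acceptance: {S1,S3,S4} | {S0,S2,S5,S6}.
On input 1, block {S0,S2,S5,S6} splits into {S0,S5} and {S2,S6}.
No further refinement is possible. Final partition (3 blocks): {S1,S3,S4} | {S0,S5} | {S2,S6}.
S6 and S1 end up in different blocks, so they are distinguishable. For instance, the string 'ε' is accepted from only S1.

Yes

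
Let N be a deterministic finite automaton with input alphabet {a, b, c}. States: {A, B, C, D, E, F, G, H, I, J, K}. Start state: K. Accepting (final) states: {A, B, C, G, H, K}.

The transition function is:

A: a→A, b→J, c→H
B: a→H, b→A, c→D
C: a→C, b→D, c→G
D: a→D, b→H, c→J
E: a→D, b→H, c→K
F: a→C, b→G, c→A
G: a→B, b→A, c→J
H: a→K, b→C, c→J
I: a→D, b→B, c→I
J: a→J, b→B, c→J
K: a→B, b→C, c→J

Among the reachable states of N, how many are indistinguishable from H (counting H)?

Reachable states from the start: {A,B,C,D,G,H,J,K}. Unreachable: {E,F,I} — drop them.
Initial partition by acceptance: {A,B,C,G,H,K} | {D,J}.
Refine {A,B,C,G,H,K} on symbol b: members go to different blocks, giving {B,G,H,K} and {A,C}.
The partition is now stable with 3 blocks: {B,G,H,K} | {D,J} | {A,C}.
State H belongs to the block {B,G,H,K}, which has 4 states.

4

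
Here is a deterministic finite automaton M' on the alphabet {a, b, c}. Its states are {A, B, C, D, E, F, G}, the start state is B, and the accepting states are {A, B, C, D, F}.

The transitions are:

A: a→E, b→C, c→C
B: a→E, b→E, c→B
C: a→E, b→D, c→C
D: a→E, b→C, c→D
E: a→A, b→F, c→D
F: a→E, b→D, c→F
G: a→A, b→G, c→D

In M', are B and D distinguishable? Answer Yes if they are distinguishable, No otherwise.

States {G} cannot be reached from the start state, so discard them.
Initial partition by acceptance: {A,B,C,D,F} | {E}.
Refine {A,B,C,D,F} on symbol b: members go to different blocks, giving {A,C,D,F} and {B}.
Stable partition: {A,C,D,F} | {E} | {B} — 3 equivalence classes.
B and D end up in different blocks, so they are distinguishable. For instance, the string 'b' is accepted from only D.

Yes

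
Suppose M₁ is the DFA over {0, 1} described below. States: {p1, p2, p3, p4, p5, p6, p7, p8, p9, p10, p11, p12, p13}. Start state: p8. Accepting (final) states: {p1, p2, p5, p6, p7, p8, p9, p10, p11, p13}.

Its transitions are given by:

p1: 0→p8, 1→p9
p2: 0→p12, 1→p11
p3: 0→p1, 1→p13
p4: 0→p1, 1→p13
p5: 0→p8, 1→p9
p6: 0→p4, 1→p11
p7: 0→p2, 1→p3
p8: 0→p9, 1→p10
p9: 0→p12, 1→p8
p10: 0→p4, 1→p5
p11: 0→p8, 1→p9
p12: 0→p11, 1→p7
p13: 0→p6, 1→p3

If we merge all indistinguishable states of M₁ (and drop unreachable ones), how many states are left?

6

All states are reachable from the start state.
Initial partition by acceptance: {p1,p2,p5,p6,p7,p8,p9,p10,p11,p13} | {p3,p4,p12}.
Split {p1,p2,p5,p6,p7,p8,p9,p10,p11,p13} by δ(·,0) → {p1,p5,p7,p8,p11,p13} and {p2,p6,p9,p10}.
On input 0, block {p1,p5,p7,p8,p11,p13} splits into {p1,p5,p11} and {p7,p8,p13}.
On input 1, block {p2,p6,p9,p10} splits into {p2,p6,p10} and {p9}.
On input 0, block {p7,p8,p13} splits into {p7,p13} and {p8}.
Stable partition: {p1,p5,p11} | {p3,p4,p12} | {p2,p6,p10} | {p7,p13} | {p9} | {p8} — 6 equivalence classes.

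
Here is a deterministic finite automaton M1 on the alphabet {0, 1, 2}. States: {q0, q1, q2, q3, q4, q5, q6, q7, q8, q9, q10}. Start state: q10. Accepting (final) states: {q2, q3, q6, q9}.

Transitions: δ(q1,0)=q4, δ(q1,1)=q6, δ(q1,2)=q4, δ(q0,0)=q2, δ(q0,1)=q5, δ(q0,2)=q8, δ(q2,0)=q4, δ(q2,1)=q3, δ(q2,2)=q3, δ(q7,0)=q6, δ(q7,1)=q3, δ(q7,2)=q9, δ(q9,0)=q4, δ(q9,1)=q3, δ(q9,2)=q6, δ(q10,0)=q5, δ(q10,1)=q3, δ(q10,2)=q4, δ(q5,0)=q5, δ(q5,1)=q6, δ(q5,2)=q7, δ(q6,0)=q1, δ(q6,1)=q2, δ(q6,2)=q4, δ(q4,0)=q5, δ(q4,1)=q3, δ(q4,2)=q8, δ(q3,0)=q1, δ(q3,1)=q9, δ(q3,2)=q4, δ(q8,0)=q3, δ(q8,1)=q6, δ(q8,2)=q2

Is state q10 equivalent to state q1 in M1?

First remove the unreachable states {q0}; 10 states remain.
P0 = {q2,q3,q6,q9} | {q1,q4,q5,q7,q8,q10}.
Split {q2,q3,q6,q9} by δ(·,2) → {q2,q9} and {q3,q6}.
Refine {q1,q4,q5,q7,q8,q10} on symbol 0: members go to different blocks, giving {q1,q4,q5,q10} and {q7,q8}.
Refine {q1,q4,q5,q10} on symbol 2: members go to different blocks, giving {q1,q10} and {q4,q5}.
The partition is now stable with 5 blocks: {q2,q9} | {q1,q10} | {q3,q6} | {q7,q8} | {q4,q5}.
q10 and q1 lie in the same block of the stable partition, so they are equivalent — no string distinguishes them.

Yes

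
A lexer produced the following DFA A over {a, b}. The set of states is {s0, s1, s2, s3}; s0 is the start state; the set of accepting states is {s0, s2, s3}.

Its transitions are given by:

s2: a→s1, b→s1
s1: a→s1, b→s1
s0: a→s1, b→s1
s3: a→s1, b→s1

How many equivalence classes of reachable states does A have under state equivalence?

Reachable states from the start: {s0,s1}. Unreachable: {s2,s3} — drop them.
P0 = {s0} | {s1}.
Stable partition: {s0} | {s1} — 2 equivalence classes.

2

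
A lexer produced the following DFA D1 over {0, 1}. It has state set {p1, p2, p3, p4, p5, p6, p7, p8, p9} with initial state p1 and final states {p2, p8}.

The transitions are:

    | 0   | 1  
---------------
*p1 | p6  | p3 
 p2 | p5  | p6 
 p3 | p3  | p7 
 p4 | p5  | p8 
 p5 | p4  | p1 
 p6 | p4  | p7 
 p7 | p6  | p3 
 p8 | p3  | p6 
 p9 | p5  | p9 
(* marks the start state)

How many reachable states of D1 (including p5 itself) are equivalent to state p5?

First remove the unreachable states {p2,p9}; 7 states remain.
P0 = {p8} | {p1,p3,p4,p5,p6,p7}.
On input 1, block {p1,p3,p4,p5,p6,p7} splits into {p1,p3,p5,p6,p7} and {p4}.
Refine {p1,p3,p5,p6,p7} on symbol 0: members go to different blocks, giving {p1,p3,p7} and {p5,p6}.
Split {p1,p3,p7} by δ(·,0) → {p1,p7} and {p3}.
The partition is now stable with 5 blocks: {p8} | {p1,p7} | {p4} | {p5,p6} | {p3}.
The equivalence class containing p5 is {p5,p6}, of size 2.

2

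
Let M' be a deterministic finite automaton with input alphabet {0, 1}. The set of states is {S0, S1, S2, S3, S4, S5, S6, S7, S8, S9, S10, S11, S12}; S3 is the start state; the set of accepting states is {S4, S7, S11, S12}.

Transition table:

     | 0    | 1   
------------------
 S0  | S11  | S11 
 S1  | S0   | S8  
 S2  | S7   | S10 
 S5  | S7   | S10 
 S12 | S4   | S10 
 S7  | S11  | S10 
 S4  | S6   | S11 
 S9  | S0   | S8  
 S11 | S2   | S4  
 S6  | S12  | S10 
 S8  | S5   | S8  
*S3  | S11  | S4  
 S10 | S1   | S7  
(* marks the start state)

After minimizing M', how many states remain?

7

States {S9} cannot be reached from the start state, so discard them.
P0 = {S4,S7,S11,S12} | {S0,S1,S2,S3,S5,S6,S8,S10}.
On input 0, block {S4,S7,S11,S12} splits into {S4,S11} and {S7,S12}.
On input 0, block {S0,S1,S2,S3,S5,S6,S8,S10} splits into {S1,S8,S10} and {S2,S5,S6} and {S0,S3}.
Refine {S1,S8,S10} on symbol 0: members go to different blocks, giving {S1} and {S8} and {S10}.
No further refinement is possible. Final partition (7 blocks): {S4,S11} | {S1} | {S7,S12} | {S2,S5,S6} | {S0,S3} | {S8} | {S10}.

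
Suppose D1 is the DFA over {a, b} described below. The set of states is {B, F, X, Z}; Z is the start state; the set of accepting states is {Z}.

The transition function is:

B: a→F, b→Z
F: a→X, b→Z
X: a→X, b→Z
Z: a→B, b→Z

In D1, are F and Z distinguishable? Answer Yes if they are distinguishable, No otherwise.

Yes

All states are reachable from the start state.
Start with accepting vs non-accepting: {Z} | {B,F,X}.
No further refinement is possible. Final partition (2 blocks): {Z} | {B,F,X}.
F and Z end up in different blocks, so they are distinguishable. For instance, the string 'ε' is accepted from only Z.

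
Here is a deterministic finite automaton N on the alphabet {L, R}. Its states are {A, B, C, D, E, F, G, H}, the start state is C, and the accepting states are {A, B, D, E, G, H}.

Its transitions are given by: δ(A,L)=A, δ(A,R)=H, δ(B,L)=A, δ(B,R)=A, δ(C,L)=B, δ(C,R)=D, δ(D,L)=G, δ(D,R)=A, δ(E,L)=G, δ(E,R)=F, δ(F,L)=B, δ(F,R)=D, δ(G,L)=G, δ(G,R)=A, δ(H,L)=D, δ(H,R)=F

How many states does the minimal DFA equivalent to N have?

States {E} cannot be reached from the start state, so discard them.
Initial partition by acceptance: {A,B,D,G,H} | {C,F}.
Refine {A,B,D,G,H} on symbol R: members go to different blocks, giving {A,B,D,G} and {H}.
Split {A,B,D,G} by δ(·,R) → {B,D,G} and {A}.
On input L, block {B,D,G} splits into {D,G} and {B}.
No further refinement is possible. Final partition (5 blocks): {D,G} | {C,F} | {H} | {A} | {B}.

5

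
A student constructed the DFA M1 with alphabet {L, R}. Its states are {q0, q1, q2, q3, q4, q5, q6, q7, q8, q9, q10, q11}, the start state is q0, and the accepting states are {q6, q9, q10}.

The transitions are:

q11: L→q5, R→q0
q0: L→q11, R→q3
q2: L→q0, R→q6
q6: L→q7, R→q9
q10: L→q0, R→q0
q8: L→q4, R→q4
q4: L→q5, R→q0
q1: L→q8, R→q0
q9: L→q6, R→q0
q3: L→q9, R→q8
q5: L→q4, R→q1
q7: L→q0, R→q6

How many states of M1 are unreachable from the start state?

No path from q0 leads to q2, q10; the other 10 states are all reachable.

2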